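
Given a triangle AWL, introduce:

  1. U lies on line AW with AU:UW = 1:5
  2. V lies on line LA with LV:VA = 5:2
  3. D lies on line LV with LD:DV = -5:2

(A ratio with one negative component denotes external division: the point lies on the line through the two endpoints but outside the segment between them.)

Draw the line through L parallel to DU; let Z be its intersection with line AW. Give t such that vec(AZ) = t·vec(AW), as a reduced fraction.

t = -7/8

Work in coordinates with A = (0, 0), W = (1, 0), L = (0, 1).
1. U lies on line AW with AU:UW = 1:5 ⇒ U = (1/6, 0)
2. V lies on line LA with LV:VA = 5:2 ⇒ V = (0, 2/7)
3. D lies on line LV with LD:DV = -5:2 ⇒ D = (0, -4/21)
through L parallel to DU: direction (1/6, 4/21); meets AW at Z = (-7/8, 0)
Z = A + t·(W−A) with t = -7/8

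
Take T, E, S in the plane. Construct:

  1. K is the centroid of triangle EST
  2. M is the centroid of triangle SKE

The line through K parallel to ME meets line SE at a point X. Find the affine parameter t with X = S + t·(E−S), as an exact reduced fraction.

t = 2

Assign T = (0, 0), E = (1, 0), S = (0, 1) — the answer is frame-independent, so this choice is without loss of generality.
1. K is the centroid of triangle EST ⇒ K = (1/3, 1/3)
2. M is the centroid of triangle SKE ⇒ M = (4/9, 4/9)
through K parallel to ME: direction (5/9, -4/9); meets SE at X = (2, -1)
X = S + t·(E−S) with t = 2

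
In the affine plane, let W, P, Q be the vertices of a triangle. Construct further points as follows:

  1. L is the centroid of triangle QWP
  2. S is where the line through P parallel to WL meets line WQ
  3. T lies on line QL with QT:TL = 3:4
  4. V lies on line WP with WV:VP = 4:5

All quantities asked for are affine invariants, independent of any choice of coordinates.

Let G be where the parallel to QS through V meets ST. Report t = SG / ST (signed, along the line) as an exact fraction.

t = 28/9

Choose coordinates W = (0, 0), P = (1, 0), Q = (0, 1).
1. L is the centroid of triangle QWP ⇒ L = (1/3, 1/3)
2. S is where the line through P parallel to WL meets line WQ ⇒ S = (0, -1)
3. T lies on line QL with QT:TL = 3:4 ⇒ T = (1/7, 5/7)
4. V lies on line WP with WV:VP = 4:5 ⇒ V = (4/9, 0)
through V parallel to QS: direction (0, -2); meets ST at G = (4/9, 13/3)
G = S + t·(T−S) with t = 28/9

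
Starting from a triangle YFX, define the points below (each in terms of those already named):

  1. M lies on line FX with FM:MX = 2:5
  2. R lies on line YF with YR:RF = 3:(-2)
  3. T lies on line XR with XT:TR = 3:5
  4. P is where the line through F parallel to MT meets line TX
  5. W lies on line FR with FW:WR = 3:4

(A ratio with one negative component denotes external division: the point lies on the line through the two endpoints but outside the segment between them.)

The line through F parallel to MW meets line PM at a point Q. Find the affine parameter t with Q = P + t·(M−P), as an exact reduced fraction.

t = 231/151

Choose coordinates Y = (0, 0), F = (1, 0), X = (0, 1).
1. M lies on line FX with FM:MX = 2:5 ⇒ M = (5/7, 2/7)
2. R lies on line YF with YR:RF = 3:(-2) ⇒ R = (3, 0)
3. T lies on line XR with XT:TR = 3:5 ⇒ T = (9/8, 5/8)
4. P is where the line through F parallel to MT meets line TX ⇒ P = (63/40, 19/40)
5. W lies on line FR with FW:WR = 3:4 ⇒ W = (13/7, 0)
through F parallel to MW: direction (8/7, -2/7); meets PM at Q = (39/151, 28/151)
Q = P + t·(M−P) with t = 231/151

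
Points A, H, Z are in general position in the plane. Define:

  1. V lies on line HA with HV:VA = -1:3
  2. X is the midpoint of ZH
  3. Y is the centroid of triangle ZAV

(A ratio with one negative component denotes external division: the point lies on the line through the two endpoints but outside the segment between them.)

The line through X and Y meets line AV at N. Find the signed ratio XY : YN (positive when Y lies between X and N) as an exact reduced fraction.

Assign A = (0, 0), H = (1, 0), Z = (0, 1) — the answer is frame-independent, so this choice is without loss of generality.
1. V lies on line HA with HV:VA = -1:3 ⇒ V = (3/2, 0)
2. X is the midpoint of ZH ⇒ X = (1/2, 1/2)
3. Y is the centroid of triangle ZAV ⇒ Y = (1/2, 1/3)
line XY meets AV at N = (1/2, 0)
Y = X + t·(N−X) with t = 1/3, so XY:YN = 1/3:2/3

XY:YN = 1/2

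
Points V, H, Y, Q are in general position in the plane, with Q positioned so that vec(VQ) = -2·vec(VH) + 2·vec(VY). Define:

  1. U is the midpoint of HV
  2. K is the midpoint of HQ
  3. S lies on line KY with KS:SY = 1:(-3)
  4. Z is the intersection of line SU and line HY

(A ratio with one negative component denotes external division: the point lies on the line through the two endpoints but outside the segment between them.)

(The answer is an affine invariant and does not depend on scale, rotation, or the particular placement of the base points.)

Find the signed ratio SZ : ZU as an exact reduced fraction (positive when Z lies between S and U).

Set V = (0, 0), H = (1, 0), Y = (0, 1), Q = (-2, 2); any affine frame gives the same invariant.
1. U is the midpoint of HV ⇒ U = (1/2, 0)
2. K is the midpoint of HQ ⇒ K = (-1/2, 1)
3. S lies on line KY with KS:SY = 1:(-3) ⇒ S = (-3/4, 1)
4. Z is the intersection of line SU and line HY ⇒ Z = (3, -2)
Z = S + t·(U−S) with t = 3, so SZ:ZU = t:(1−t) = 3:-2

SZ:ZU = -3/2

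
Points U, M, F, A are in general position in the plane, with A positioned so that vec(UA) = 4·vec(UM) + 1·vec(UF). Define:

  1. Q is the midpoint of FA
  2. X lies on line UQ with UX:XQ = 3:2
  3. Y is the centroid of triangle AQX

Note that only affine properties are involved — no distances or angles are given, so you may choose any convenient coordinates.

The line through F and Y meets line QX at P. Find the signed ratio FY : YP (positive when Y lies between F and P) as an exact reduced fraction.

Assign U = (0, 0), M = (1, 0), F = (0, 1), A = (4, 1) — the answer is frame-independent, so this choice is without loss of generality.
1. Q is the midpoint of FA ⇒ Q = (2, 1)
2. X lies on line UQ with UX:XQ = 3:2 ⇒ X = (6/5, 3/5)
3. Y is the centroid of triangle AQX ⇒ Y = (12/5, 13/15)
line FY meets QX at P = (9/5, 9/10)
Y = F + t·(P−F) with t = 4/3, so FY:YP = 4/3:-1/3

FY:YP = -4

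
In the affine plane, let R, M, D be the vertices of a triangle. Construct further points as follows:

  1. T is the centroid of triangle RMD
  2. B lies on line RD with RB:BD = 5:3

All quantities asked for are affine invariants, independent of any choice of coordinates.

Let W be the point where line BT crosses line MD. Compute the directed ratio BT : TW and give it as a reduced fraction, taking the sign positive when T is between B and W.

BT:TW = 1/8

Choose coordinates R = (0, 0), M = (1, 0), D = (0, 1).
1. T is the centroid of triangle RMD ⇒ T = (1/3, 1/3)
2. B lies on line RD with RB:BD = 5:3 ⇒ B = (0, 5/8)
line BT meets MD at W = (3, -2)
T = B + t·(W−B) with t = 1/9, so BT:TW = 1/9:8/9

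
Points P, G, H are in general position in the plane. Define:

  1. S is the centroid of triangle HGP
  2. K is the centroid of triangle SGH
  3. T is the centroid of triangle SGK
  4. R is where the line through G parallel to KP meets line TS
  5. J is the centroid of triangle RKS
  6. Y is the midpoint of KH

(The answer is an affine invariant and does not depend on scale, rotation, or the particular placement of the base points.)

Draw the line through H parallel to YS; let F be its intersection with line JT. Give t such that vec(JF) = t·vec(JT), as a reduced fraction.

Set P = (0, 0), G = (1, 0), H = (0, 1); any affine frame gives the same invariant.
1. S is the centroid of triangle HGP ⇒ S = (1/3, 1/3)
2. K is the centroid of triangle SGH ⇒ K = (4/9, 4/9)
3. T is the centroid of triangle SGK ⇒ T = (16/27, 7/27)
4. R is where the line through G parallel to KP meets line TS ⇒ R = (10/9, 1/9)
5. J is the centroid of triangle RKS ⇒ J = (17/27, 8/27)
6. Y is the midpoint of KH ⇒ Y = (2/9, 13/18)
through H parallel to YS: direction (1/9, -7/18); meets JT at F = (8/27, -1/27)
F = J + t·(T−J) with t = 9

t = 9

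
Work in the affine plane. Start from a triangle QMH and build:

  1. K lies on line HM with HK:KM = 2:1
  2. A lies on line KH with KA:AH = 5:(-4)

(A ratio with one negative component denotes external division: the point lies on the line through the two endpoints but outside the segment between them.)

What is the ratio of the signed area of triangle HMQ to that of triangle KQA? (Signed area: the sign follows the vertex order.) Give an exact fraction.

[HMQ]:[KQA] = 3/10

Work in coordinates with Q = (0, 0), M = (1, 0), H = (0, 1).
1. K lies on line HM with HK:KM = 2:1 ⇒ K = (2/3, 1/3)
2. A lies on line KH with KA:AH = 5:(-4) ⇒ A = (-8/3, 11/3)
2·[HMQ] = -1, 2·[KQA] = -10/3
[HMQ]:[KQA] = -1:-10/3 = 3/10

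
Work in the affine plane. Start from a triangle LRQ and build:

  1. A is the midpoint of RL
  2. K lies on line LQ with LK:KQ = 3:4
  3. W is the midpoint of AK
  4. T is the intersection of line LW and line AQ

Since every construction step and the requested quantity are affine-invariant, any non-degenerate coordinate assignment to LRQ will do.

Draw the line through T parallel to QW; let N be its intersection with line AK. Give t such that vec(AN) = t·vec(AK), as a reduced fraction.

t = 3/20

Choose coordinates L = (0, 0), R = (1, 0), Q = (0, 1).
1. A is the midpoint of RL ⇒ A = (1/2, 0)
2. K lies on line LQ with LK:KQ = 3:4 ⇒ K = (0, 3/7)
3. W is the midpoint of AK ⇒ W = (1/4, 3/14)
4. T is the intersection of line LW and line AQ ⇒ T = (7/20, 3/10)
through T parallel to QW: direction (1/4, -11/14); meets AK at N = (17/40, 9/140)
N = A + t·(K−A) with t = 3/20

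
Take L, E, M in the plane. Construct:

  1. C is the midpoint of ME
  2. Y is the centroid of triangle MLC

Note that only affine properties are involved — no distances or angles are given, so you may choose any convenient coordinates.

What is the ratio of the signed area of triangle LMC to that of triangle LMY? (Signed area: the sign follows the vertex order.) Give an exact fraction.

Set L = (0, 0), E = (1, 0), M = (0, 1); any affine frame gives the same invariant.
1. C is the midpoint of ME ⇒ C = (1/2, 1/2)
2. Y is the centroid of triangle MLC ⇒ Y = (1/6, 1/2)
2·[LMC] = -1/2, 2·[LMY] = -1/6
[LMC]:[LMY] = -1/2:-1/6 = 3

[LMC]:[LMY] = 3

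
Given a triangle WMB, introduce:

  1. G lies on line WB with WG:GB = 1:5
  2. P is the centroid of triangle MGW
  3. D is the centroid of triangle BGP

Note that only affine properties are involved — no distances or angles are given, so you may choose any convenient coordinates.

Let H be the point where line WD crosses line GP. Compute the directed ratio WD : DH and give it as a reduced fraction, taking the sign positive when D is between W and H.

WD:DH = -8/5

Work in coordinates with W = (0, 0), M = (1, 0), B = (0, 1).
1. G lies on line WB with WG:GB = 1:5 ⇒ G = (0, 1/6)
2. P is the centroid of triangle MGW ⇒ P = (1/3, 1/18)
3. D is the centroid of triangle BGP ⇒ D = (1/9, 11/27)
line WD meets GP at H = (1/24, 11/72)
D = W + t·(H−W) with t = 8/3, so WD:DH = 8/3:-5/3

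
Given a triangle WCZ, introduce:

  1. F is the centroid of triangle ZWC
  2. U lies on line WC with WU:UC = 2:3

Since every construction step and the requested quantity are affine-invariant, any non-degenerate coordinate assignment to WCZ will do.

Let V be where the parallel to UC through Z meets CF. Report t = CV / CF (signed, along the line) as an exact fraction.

t = 3

Work in coordinates with W = (0, 0), C = (1, 0), Z = (0, 1).
1. F is the centroid of triangle ZWC ⇒ F = (1/3, 1/3)
2. U lies on line WC with WU:UC = 2:3 ⇒ U = (2/5, 0)
through Z parallel to UC: direction (3/5, 0); meets CF at V = (-1, 1)
V = C + t·(F−C) with t = 3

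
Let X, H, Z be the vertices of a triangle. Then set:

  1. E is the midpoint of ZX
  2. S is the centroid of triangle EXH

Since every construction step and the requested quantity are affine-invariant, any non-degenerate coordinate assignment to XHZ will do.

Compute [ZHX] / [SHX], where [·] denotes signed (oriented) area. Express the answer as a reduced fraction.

[ZHX]:[SHX] = 6

Choose coordinates X = (0, 0), H = (1, 0), Z = (0, 1).
1. E is the midpoint of ZX ⇒ E = (0, 1/2)
2. S is the centroid of triangle EXH ⇒ S = (1/3, 1/6)
2·[ZHX] = -1, 2·[SHX] = -1/6
[ZHX]:[SHX] = -1:-1/6 = 6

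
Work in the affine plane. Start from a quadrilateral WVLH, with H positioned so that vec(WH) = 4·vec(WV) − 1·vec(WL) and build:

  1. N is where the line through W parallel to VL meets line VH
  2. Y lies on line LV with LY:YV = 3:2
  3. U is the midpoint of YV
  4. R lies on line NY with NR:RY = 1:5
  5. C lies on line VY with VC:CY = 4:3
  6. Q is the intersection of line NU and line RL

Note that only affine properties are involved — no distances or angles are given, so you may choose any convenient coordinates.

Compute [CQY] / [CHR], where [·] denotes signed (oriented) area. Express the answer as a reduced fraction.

[CQY]:[CHR] = 20/69

Assign W = (0, 0), V = (1, 0), L = (0, 1), H = (4, -1) — the answer is frame-independent, so this choice is without loss of generality.
1. N is where the line through W parallel to VL meets line VH ⇒ N = (-1/2, 1/2)
2. Y lies on line LV with LY:YV = 3:2 ⇒ Y = (3/5, 2/5)
3. U is the midpoint of YV ⇒ U = (4/5, 1/5)
4. R lies on line NY with NR:RY = 1:5 ⇒ R = (-19/60, 29/60)
5. C lies on line VY with VC:CY = 4:3 ⇒ C = (27/35, 8/35)
6. Q is the intersection of line NU and line RL ⇒ Q = (-38/115, 53/115)
2·[CQY] = -24/161, 2·[CHR] = -18/35
[CQY]:[CHR] = -24/161:-18/35 = 20/69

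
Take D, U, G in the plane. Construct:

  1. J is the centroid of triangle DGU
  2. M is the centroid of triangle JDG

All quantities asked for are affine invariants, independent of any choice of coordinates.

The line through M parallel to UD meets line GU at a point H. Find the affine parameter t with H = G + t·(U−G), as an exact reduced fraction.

Set D = (0, 0), U = (1, 0), G = (0, 1); any affine frame gives the same invariant.
1. J is the centroid of triangle DGU ⇒ J = (1/3, 1/3)
2. M is the centroid of triangle JDG ⇒ M = (1/9, 4/9)
through M parallel to UD: direction (-1, 0); meets GU at H = (5/9, 4/9)
H = G + t·(U−G) with t = 5/9

t = 5/9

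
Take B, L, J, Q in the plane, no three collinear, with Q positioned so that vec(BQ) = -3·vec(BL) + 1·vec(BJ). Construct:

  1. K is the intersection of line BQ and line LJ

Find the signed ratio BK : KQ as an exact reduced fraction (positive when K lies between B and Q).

BK:KQ = -1/3

Work in coordinates with B = (0, 0), L = (1, 0), J = (0, 1), Q = (-3, 1).
1. K is the intersection of line BQ and line LJ ⇒ K = (3/2, -1/2)
K = B + t·(Q−B) with t = -1/2, so BK:KQ = t:(1−t) = -1/2:3/2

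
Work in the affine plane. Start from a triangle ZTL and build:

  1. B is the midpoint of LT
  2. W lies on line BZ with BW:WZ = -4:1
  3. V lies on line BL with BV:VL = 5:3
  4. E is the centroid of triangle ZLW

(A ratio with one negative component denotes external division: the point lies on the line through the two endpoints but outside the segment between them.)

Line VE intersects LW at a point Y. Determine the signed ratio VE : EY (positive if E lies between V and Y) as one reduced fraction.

VE:EY = 7/2

Work in coordinates with Z = (0, 0), T = (1, 0), L = (0, 1).
1. B is the midpoint of LT ⇒ B = (1/2, 1/2)
2. W lies on line BZ with BW:WZ = -4:1 ⇒ W = (-1/6, -1/6)
3. V lies on line BL with BV:VL = 5:3 ⇒ V = (3/16, 13/16)
4. E is the centroid of triangle ZLW ⇒ E = (-1/18, 5/18)
line VE meets LW at Y = (-1/8, 1/8)
E = V + t·(Y−V) with t = 7/9, so VE:EY = 7/9:2/9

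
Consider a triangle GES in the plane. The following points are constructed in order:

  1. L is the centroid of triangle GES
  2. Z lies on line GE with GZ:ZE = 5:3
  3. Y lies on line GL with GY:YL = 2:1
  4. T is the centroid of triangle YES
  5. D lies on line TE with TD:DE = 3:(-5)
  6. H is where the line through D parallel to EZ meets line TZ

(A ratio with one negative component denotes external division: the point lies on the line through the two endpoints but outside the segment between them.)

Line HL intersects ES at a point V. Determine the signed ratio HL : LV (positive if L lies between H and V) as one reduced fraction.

Assign G = (0, 0), E = (1, 0), S = (0, 1) — the answer is frame-independent, so this choice is without loss of generality.
1. L is the centroid of triangle GES ⇒ L = (1/3, 1/3)
2. Z lies on line GE with GZ:ZE = 5:3 ⇒ Z = (5/8, 0)
3. Y lies on line GL with GY:YL = 2:1 ⇒ Y = (2/9, 2/9)
4. T is the centroid of triangle YES ⇒ T = (11/27, 11/27)
5. D lies on line TE with TD:DE = 3:(-5) ⇒ D = (-13/27, 55/54)
6. H is where the line through D parallel to EZ meets line TZ ⇒ H = (35/432, 55/54)
line HL meets ES at V = (26/187, 161/187)
L = H + t·(V−H) with t = 187/43, so HL:LV = 187/43:-144/43

HL:LV = -187/144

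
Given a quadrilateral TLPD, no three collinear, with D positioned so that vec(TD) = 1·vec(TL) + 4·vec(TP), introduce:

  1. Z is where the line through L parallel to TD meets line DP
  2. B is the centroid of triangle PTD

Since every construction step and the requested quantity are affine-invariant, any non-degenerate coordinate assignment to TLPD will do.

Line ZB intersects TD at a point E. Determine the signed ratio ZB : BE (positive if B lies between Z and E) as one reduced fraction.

Work in coordinates with T = (0, 0), L = (1, 0), P = (0, 1), D = (1, 4).
1. Z is where the line through L parallel to TD meets line DP ⇒ Z = (5, 16)
2. B is the centroid of triangle PTD ⇒ B = (1/3, 5/3)
line ZB meets TD at E = (9/13, 36/13)
B = Z + t·(E−Z) with t = 13/12, so ZB:BE = 13/12:-1/12

ZB:BE = -13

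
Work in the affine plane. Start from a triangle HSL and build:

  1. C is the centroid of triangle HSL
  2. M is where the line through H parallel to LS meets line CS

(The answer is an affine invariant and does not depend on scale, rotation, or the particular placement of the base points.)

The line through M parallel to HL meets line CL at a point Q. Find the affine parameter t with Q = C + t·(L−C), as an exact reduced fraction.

Choose coordinates H = (0, 0), S = (1, 0), L = (0, 1).
1. C is the centroid of triangle HSL ⇒ C = (1/3, 1/3)
2. M is where the line through H parallel to LS meets line CS ⇒ M = (-1, 1)
through M parallel to HL: direction (0, 1); meets CL at Q = (-1, 3)
Q = C + t·(L−C) with t = 4

t = 4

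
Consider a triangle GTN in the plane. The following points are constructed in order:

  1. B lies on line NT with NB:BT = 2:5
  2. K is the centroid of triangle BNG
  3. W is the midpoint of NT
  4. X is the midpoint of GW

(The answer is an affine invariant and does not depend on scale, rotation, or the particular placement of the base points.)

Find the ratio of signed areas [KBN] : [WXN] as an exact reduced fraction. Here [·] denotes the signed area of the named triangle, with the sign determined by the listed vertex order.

Assign G = (0, 0), T = (1, 0), N = (0, 1) — the answer is frame-independent, so this choice is without loss of generality.
1. B lies on line NT with NB:BT = 2:5 ⇒ B = (2/7, 5/7)
2. K is the centroid of triangle BNG ⇒ K = (2/21, 4/7)
3. W is the midpoint of NT ⇒ W = (1/2, 1/2)
4. X is the midpoint of GW ⇒ X = (1/4, 1/4)
2·[KBN] = 2/21, 2·[WXN] = -1/4
[KBN]:[WXN] = 2/21:-1/4 = -8/21

[KBN]:[WXN] = -8/21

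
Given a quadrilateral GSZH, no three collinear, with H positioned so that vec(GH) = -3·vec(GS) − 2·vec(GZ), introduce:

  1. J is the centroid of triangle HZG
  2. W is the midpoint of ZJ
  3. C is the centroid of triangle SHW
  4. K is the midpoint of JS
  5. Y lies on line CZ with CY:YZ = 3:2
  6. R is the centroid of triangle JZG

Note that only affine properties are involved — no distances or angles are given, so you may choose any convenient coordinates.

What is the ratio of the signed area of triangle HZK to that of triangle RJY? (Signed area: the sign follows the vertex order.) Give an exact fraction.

Assign G = (0, 0), S = (1, 0), Z = (0, 1), H = (-3, -2) — the answer is frame-independent, so this choice is without loss of generality.
1. J is the centroid of triangle HZG ⇒ J = (-1, -1/3)
2. W is the midpoint of ZJ ⇒ W = (-1/2, 1/3)
3. C is the centroid of triangle SHW ⇒ C = (-5/6, -5/9)
4. K is the midpoint of JS ⇒ K = (0, -1/6)
5. Y lies on line CZ with CY:YZ = 3:2 ⇒ Y = (-1/3, 17/45)
6. R is the centroid of triangle JZG ⇒ R = (-1/3, 2/9)
2·[HZK] = -7/2, 2·[RJY] = -14/135
[HZK]:[RJY] = -7/2:-14/135 = 135/4

[HZK]:[RJY] = 135/4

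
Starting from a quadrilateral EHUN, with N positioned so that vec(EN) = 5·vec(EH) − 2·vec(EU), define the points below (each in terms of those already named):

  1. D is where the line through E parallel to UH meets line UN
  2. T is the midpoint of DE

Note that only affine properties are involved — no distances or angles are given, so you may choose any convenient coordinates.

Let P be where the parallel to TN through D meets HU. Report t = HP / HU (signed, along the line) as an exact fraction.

t = 17/12

Set E = (0, 0), H = (1, 0), U = (0, 1), N = (5, -2); any affine frame gives the same invariant.
1. D is where the line through E parallel to UH meets line UN ⇒ D = (-5/2, 5/2)
2. T is the midpoint of DE ⇒ T = (-5/4, 5/4)
through D parallel to TN: direction (25/4, -13/4); meets HU at P = (-5/12, 17/12)
P = H + t·(U−H) with t = 17/12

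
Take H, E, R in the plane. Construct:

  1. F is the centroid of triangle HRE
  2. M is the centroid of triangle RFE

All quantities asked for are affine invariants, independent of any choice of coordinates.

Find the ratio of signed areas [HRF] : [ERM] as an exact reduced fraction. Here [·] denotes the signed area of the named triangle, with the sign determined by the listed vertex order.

Work in coordinates with H = (0, 0), E = (1, 0), R = (0, 1).
1. F is the centroid of triangle HRE ⇒ F = (1/3, 1/3)
2. M is the centroid of triangle RFE ⇒ M = (4/9, 4/9)
2·[HRF] = -1/3, 2·[ERM] = 1/9
[HRF]:[ERM] = -1/3:1/9 = -3

[HRF]:[ERM] = -3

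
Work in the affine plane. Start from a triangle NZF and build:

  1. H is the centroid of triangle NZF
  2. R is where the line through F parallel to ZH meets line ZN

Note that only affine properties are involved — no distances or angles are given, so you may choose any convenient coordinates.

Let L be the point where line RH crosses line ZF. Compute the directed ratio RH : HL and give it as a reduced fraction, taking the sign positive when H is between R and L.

RH:HL = -4

Assign N = (0, 0), Z = (1, 0), F = (0, 1) — the answer is frame-independent, so this choice is without loss of generality.
1. H is the centroid of triangle NZF ⇒ H = (1/3, 1/3)
2. R is where the line through F parallel to ZH meets line ZN ⇒ R = (2, 0)
line RH meets ZF at L = (3/4, 1/4)
H = R + t·(L−R) with t = 4/3, so RH:HL = 4/3:-1/3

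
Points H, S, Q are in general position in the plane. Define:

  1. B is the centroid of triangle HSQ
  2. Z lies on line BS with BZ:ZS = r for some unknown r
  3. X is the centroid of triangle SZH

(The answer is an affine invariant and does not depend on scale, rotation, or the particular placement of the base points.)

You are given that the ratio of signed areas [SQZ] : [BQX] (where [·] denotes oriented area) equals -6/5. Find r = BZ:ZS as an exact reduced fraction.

Set H = (0, 0), S = (1, 0), Q = (0, 1); any affine frame gives the same invariant.
1. B is the centroid of triangle HSQ ⇒ B = (1/3, 1/3)
2. With BZ:ZS = r, write λ = r/(r+1) so Z = B + λ·(S−B); Z is affine-linear in λ
3. X is the centroid of triangle SZH ⇒ X is an affine combination of earlier points and hence also affine-linear in λ
Every point depending on Z is an affine combination of Z and λ-independent points, so each such coordinate is linear in λ; the λ² term in each signed area is a multiple of (S−B)×(S−B) = 0, so 2·[SQZ] and 2·[BQX] are each linear in λ. Evaluating at λ=0 and λ=1:
  2·[SQZ] = -1/3·λ + 1/3,   2·[BQX] = -1/9·λ
So [SQZ]:[BQX] = (-1/3·λ + 1/3) / (-1/9·λ). Setting this equal to -6/5:
  -1/3·λ + 1/3 = -6/5·(-1/9·λ)  ⇒  λ = 5/7
Then r = λ/(1−λ) = (5/7)/(2/7) = 5/2. Check: with r = 5/2, Z = (17/21, 2/21) and [SQZ]:[BQX] = -6/5 as required.

r = 5/2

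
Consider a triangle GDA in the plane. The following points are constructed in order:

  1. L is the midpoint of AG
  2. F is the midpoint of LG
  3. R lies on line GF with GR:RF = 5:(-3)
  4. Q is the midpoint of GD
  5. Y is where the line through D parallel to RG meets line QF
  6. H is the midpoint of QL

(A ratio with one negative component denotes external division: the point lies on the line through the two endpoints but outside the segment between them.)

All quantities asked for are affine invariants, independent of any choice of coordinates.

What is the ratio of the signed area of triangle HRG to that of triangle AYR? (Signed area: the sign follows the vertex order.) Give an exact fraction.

Work in coordinates with G = (0, 0), D = (1, 0), A = (0, 1).
1. L is the midpoint of AG ⇒ L = (0, 1/2)
2. F is the midpoint of LG ⇒ F = (0, 1/4)
3. R lies on line GF with GR:RF = 5:(-3) ⇒ R = (0, 5/8)
4. Q is the midpoint of GD ⇒ Q = (1/2, 0)
5. Y is where the line through D parallel to RG meets line QF ⇒ Y = (1, -1/4)
6. H is the midpoint of QL ⇒ H = (1/4, 1/4)
2·[HRG] = 5/32, 2·[AYR] = -3/8
[HRG]:[AYR] = 5/32:-3/8 = -5/12

[HRG]:[AYR] = -5/12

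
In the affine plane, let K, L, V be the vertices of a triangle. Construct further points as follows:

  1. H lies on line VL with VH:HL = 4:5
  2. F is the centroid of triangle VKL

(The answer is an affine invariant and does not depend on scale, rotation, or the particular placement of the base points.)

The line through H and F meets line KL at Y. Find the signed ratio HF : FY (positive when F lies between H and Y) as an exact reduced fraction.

HF:FY = 2/3

Assign K = (0, 0), L = (1, 0), V = (0, 1) — the answer is frame-independent, so this choice is without loss of generality.
1. H lies on line VL with VH:HL = 4:5 ⇒ H = (4/9, 5/9)
2. F is the centroid of triangle VKL ⇒ F = (1/3, 1/3)
line HF meets KL at Y = (1/6, 0)
F = H + t·(Y−H) with t = 2/5, so HF:FY = 2/5:3/5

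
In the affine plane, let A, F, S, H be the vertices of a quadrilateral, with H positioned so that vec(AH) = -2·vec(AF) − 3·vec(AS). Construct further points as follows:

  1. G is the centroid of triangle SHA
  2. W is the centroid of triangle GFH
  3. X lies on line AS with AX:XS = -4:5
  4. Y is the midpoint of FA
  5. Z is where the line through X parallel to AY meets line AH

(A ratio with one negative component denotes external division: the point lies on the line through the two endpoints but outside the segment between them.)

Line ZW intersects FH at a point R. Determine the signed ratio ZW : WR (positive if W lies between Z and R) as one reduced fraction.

Choose coordinates A = (0, 0), F = (1, 0), S = (0, 1), H = (-2, -3).
1. G is the centroid of triangle SHA ⇒ G = (-2/3, -2/3)
2. W is the centroid of triangle GFH ⇒ W = (-5/9, -11/9)
3. X lies on line AS with AX:XS = -4:5 ⇒ X = (0, -4)
4. Y is the midpoint of FA ⇒ Y = (1/2, 0)
5. Z is where the line through X parallel to AY meets line AH ⇒ Z = (-8/3, -4)
line ZW meets FH at R = (-29/18, -47/18)
W = Z + t·(R−Z) with t = 2, so ZW:WR = 2:-1

ZW:WR = -2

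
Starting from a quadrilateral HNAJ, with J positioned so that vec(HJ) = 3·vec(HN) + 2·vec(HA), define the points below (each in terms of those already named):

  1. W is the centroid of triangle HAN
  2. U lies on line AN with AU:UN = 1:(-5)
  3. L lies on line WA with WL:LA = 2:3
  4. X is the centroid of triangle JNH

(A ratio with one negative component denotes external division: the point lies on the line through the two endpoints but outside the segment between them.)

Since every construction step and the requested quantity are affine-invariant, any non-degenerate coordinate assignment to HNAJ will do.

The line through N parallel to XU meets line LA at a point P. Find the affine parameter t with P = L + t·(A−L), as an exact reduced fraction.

t = -29/31

Choose coordinates H = (0, 0), N = (1, 0), A = (0, 1), J = (3, 2).
1. W is the centroid of triangle HAN ⇒ W = (1/3, 1/3)
2. U lies on line AN with AU:UN = 1:(-5) ⇒ U = (-1/4, 5/4)
3. L lies on line WA with WL:LA = 2:3 ⇒ L = (1/5, 3/5)
4. X is the centroid of triangle JNH ⇒ X = (4/3, 2/3)
through N parallel to XU: direction (-19/12, 7/12); meets LA at P = (12/31, 7/31)
P = L + t·(A−L) with t = -29/31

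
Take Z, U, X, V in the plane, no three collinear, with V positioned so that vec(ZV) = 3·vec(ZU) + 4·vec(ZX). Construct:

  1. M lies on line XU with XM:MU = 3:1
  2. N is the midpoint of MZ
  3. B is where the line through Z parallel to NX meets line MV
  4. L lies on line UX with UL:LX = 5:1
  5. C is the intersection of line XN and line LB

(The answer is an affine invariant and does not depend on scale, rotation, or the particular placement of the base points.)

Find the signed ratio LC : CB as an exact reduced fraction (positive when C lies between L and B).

Set Z = (0, 0), U = (1, 0), X = (0, 1), V = (3, 4); any affine frame gives the same invariant.
1. M lies on line XU with XM:MU = 3:1 ⇒ M = (3/4, 1/4)
2. N is the midpoint of MZ ⇒ N = (3/8, 1/8)
3. B is where the line through Z parallel to NX meets line MV ⇒ B = (1/4, -7/12)
4. L lies on line UX with UL:LX = 5:1 ⇒ L = (1/6, 5/6)
5. C is the intersection of line XN and line LB ⇒ C = (2/11, 19/33)
C = L + t·(B−L) with t = 2/11, so LC:CB = t:(1−t) = 2/11:9/11

LC:CB = 2/9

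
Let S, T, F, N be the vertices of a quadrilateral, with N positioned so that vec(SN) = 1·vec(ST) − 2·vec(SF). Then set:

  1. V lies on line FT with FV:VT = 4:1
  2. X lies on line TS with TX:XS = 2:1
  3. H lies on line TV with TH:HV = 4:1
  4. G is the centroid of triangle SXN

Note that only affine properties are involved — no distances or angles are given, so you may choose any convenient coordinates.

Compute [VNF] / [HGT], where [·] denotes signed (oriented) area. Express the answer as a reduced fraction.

[VNF]:[HGT] = -90/11

Choose coordinates S = (0, 0), T = (1, 0), F = (0, 1), N = (1, -2).
1. V lies on line FT with FV:VT = 4:1 ⇒ V = (4/5, 1/5)
2. X lies on line TS with TX:XS = 2:1 ⇒ X = (1/3, 0)
3. H lies on line TV with TH:HV = 4:1 ⇒ H = (21/25, 4/25)
4. G is the centroid of triangle SXN ⇒ G = (4/9, -2/3)
2·[VNF] = -8/5, 2·[HGT] = 44/225
[VNF]:[HGT] = -8/5:44/225 = -90/11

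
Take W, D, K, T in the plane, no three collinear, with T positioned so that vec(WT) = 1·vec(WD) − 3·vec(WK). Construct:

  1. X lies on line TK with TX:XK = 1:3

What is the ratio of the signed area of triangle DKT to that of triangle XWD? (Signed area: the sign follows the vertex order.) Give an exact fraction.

Choose coordinates W = (0, 0), D = (1, 0), K = (0, 1), T = (1, -3).
1. X lies on line TK with TX:XK = 1:3 ⇒ X = (3/4, -2)
2·[DKT] = 3, 2·[XWD] = -2
[DKT]:[XWD] = 3:-2 = -3/2

[DKT]:[XWD] = -3/2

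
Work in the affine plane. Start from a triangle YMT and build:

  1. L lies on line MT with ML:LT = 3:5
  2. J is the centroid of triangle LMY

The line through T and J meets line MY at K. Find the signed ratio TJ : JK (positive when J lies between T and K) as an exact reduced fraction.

Set Y = (0, 0), M = (1, 0), T = (0, 1); any affine frame gives the same invariant.
1. L lies on line MT with ML:LT = 3:5 ⇒ L = (5/8, 3/8)
2. J is the centroid of triangle LMY ⇒ J = (13/24, 1/8)
line TJ meets MY at K = (13/21, 0)
J = T + t·(K−T) with t = 7/8, so TJ:JK = 7/8:1/8

TJ:JK = 7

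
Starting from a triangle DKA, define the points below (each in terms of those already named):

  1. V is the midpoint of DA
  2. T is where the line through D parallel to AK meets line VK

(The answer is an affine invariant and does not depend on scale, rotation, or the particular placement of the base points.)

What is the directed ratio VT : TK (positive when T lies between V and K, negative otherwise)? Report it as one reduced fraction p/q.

Assign D = (0, 0), K = (1, 0), A = (0, 1) — the answer is frame-independent, so this choice is without loss of generality.
1. V is the midpoint of DA ⇒ V = (0, 1/2)
2. T is where the line through D parallel to AK meets line VK ⇒ T = (-1, 1)
T = V + t·(K−V) with t = -1, so VT:TK = t:(1−t) = -1:2

VT:TK = -1/2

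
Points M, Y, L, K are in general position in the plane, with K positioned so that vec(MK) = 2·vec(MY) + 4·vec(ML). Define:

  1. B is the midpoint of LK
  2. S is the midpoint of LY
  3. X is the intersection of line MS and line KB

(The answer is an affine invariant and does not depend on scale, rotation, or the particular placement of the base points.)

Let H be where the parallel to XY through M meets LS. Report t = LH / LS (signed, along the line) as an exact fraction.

Set M = (0, 0), Y = (1, 0), L = (0, 1), K = (2, 4); any affine frame gives the same invariant.
1. B is the midpoint of LK ⇒ B = (1, 5/2)
2. S is the midpoint of LY ⇒ S = (1/2, 1/2)
3. X is the intersection of line MS and line KB ⇒ X = (-2, -2)
through M parallel to XY: direction (3, 2); meets LS at H = (3/5, 2/5)
H = L + t·(S−L) with t = 6/5

t = 6/5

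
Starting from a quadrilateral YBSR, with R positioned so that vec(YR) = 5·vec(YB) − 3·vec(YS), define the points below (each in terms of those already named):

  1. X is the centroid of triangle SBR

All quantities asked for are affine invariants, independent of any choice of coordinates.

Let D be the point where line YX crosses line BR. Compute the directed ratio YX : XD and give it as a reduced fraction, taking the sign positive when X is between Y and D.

Work in coordinates with Y = (0, 0), B = (1, 0), S = (0, 1), R = (5, -3).
1. X is the centroid of triangle SBR ⇒ X = (2, -2/3)
line YX meets BR at D = (9/5, -3/5)
X = Y + t·(D−Y) with t = 10/9, so YX:XD = 10/9:-1/9

YX:XD = -10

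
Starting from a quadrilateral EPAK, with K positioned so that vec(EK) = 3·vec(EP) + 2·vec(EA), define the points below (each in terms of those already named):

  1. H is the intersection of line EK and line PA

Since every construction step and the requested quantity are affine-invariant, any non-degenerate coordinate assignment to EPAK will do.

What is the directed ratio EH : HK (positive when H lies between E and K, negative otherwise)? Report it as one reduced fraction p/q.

Assign E = (0, 0), P = (1, 0), A = (0, 1), K = (3, 2) — the answer is frame-independent, so this choice is without loss of generality.
1. H is the intersection of line EK and line PA ⇒ H = (3/5, 2/5)
H = E + t·(K−E) with t = 1/5, so EH:HK = t:(1−t) = 1/5:4/5

EH:HK = 1/4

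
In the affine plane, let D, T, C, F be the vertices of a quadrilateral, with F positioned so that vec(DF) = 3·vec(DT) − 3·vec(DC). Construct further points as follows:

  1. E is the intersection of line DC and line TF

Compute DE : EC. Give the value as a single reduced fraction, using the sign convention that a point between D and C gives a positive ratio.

DE:EC = -3

Work in coordinates with D = (0, 0), T = (1, 0), C = (0, 1), F = (3, -3).
1. E is the intersection of line DC and line TF ⇒ E = (0, 3/2)
E = D + t·(C−D) with t = 3/2, so DE:EC = t:(1−t) = 3/2:-1/2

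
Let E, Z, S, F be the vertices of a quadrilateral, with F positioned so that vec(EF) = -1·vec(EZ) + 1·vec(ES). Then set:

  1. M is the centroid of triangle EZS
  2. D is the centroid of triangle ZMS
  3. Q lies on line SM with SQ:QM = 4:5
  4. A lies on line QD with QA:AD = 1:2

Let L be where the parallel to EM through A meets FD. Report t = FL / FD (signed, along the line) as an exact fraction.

Set E = (0, 0), Z = (1, 0), S = (0, 1), F = (-1, 1); any affine frame gives the same invariant.
1. M is the centroid of triangle EZS ⇒ M = (1/3, 1/3)
2. D is the centroid of triangle ZMS ⇒ D = (4/9, 4/9)
3. Q lies on line SM with SQ:QM = 4:5 ⇒ Q = (4/27, 19/27)
4. A lies on line QD with QA:AD = 1:2 ⇒ A = (20/81, 50/81)
through A parallel to EM: direction (1/3, 1/3); meets FD at L = (43/243, 133/243)
L = F + t·(D−F) with t = 22/27

t = 22/27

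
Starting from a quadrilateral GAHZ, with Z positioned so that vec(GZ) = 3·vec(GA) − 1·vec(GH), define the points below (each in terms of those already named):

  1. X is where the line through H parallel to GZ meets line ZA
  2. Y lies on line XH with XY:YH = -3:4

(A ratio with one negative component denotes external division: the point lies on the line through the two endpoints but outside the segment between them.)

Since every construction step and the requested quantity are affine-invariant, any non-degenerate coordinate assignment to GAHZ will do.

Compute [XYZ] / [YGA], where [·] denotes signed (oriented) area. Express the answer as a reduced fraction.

[XYZ]:[YGA] = 9/5

Choose coordinates G = (0, 0), A = (1, 0), H = (0, 1), Z = (3, -1).
1. X is where the line through H parallel to GZ meets line ZA ⇒ X = (-3, 2)
2. Y lies on line XH with XY:YH = -3:4 ⇒ Y = (-12, 5)
2·[XYZ] = 9, 2·[YGA] = 5
[XYZ]:[YGA] = 9:5 = 9/5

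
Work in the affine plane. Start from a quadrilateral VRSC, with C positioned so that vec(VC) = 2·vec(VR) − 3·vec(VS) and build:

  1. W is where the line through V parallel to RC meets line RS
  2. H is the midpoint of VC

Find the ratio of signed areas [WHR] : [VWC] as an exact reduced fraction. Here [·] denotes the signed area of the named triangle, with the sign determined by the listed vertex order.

[WHR]:[VWC] = -3/2

Set V = (0, 0), R = (1, 0), S = (0, 1), C = (2, -3); any affine frame gives the same invariant.
1. W is where the line through V parallel to RC meets line RS ⇒ W = (-1/2, 3/2)
2. H is the midpoint of VC ⇒ H = (1, -3/2)
2·[WHR] = 9/4, 2·[VWC] = -3/2
[WHR]:[VWC] = 9/4:-3/2 = -3/2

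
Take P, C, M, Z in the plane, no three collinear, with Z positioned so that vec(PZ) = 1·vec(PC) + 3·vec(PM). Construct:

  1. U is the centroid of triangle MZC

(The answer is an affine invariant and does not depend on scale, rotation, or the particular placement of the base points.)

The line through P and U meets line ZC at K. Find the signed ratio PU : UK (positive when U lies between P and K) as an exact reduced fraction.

Set P = (0, 0), C = (1, 0), M = (0, 1), Z = (1, 3); any affine frame gives the same invariant.
1. U is the centroid of triangle MZC ⇒ U = (2/3, 4/3)
line PU meets ZC at K = (1, 2)
U = P + t·(K−P) with t = 2/3, so PU:UK = 2/3:1/3

PU:UK = 2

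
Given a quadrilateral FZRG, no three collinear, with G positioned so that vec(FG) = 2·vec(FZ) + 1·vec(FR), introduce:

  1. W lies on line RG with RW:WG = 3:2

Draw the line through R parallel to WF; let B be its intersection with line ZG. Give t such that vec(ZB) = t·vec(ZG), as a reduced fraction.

Set F = (0, 0), Z = (1, 0), R = (0, 1), G = (2, 1); any affine frame gives the same invariant.
1. W lies on line RG with RW:WG = 3:2 ⇒ W = (6/5, 1)
through R parallel to WF: direction (-6/5, -1); meets ZG at B = (12, 11)
B = Z + t·(G−Z) with t = 11

t = 11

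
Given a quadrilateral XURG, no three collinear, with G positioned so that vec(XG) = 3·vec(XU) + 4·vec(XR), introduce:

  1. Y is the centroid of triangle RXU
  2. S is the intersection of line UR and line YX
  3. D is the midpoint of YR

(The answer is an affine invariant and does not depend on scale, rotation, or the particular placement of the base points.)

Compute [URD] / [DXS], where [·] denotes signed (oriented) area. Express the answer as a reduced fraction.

[URD]:[DXS] = 2/3

Work in coordinates with X = (0, 0), U = (1, 0), R = (0, 1), G = (3, 4).
1. Y is the centroid of triangle RXU ⇒ Y = (1/3, 1/3)
2. S is the intersection of line UR and line YX ⇒ S = (1/2, 1/2)
3. D is the midpoint of YR ⇒ D = (1/6, 2/3)
2·[URD] = 1/6, 2·[DXS] = 1/4
[URD]:[DXS] = 1/6:1/4 = 2/3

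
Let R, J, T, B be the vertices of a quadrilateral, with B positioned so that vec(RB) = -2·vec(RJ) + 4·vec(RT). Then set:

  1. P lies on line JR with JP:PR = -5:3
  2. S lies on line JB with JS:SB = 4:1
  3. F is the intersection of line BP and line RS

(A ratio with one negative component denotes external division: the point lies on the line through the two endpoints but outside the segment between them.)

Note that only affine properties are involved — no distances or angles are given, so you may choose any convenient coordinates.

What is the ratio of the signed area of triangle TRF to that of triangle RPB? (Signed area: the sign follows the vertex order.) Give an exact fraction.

Assign R = (0, 0), J = (1, 0), T = (0, 1), B = (-2, 4) — the answer is frame-independent, so this choice is without loss of generality.
1. P lies on line JR with JP:PR = -5:3 ⇒ P = (-3/2, 0)
2. S lies on line JB with JS:SB = 4:1 ⇒ S = (-7/5, 16/5)
3. F is the intersection of line BP and line RS ⇒ F = (-21/10, 24/5)
2·[TRF] = -21/10, 2·[RPB] = -6
[TRF]:[RPB] = -21/10:-6 = 7/20

[TRF]:[RPB] = 7/20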